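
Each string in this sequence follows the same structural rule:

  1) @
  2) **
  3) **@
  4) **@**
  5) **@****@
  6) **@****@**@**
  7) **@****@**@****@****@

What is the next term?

This is a Fibonacci-style word recurrence s(k) = s(k−1)·s(k−2): e.g. **·@ = **@.
So term 8 is **@****@**@****@****@·**@****@**@**.

**@****@**@****@****@**@****@**@**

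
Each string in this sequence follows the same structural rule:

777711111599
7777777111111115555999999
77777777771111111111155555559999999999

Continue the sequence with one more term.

777777777777711111111111111555555555599999999999999

Term n consists of 3n+1 7's, followed by 3n+2 1's, followed by 3n-2 5's, followed by 4n-2 9's (n = 1, 2, …).
Setting n = 4 gives 13, 14, 10, 14 characters in each block.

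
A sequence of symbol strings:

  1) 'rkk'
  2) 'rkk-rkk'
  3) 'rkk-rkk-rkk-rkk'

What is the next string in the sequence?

rkk-rkk-rkk-rkk-rkk-rkk-rkk-rkk

s(k+1) = s(k)·-·s(k) — each term doubles the last with '-' between the halves.
So the next term is two copies of rkk-rkk-rkk-rkk with '-' between the halves.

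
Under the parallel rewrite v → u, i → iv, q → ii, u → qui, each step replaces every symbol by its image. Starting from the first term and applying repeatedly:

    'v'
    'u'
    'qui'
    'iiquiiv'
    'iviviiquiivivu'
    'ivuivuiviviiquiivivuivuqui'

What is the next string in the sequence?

φ(ivuivuiviviiquiivivuivuqui) expands symbol-by-symbol to iv u qui iv u qui iv u iv u iv iv ii qui iv iv u iv u qui iv u qui ii qui iv; joining the 26 pieces gives the next term.

ivuquiivuquiivuivuiviviiquiivivuivuquiivuquiiiquiiv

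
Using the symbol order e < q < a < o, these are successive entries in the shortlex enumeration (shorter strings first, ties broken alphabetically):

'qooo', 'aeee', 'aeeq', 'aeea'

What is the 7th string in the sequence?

aeqq

Stepping forward 3 times from aeea: aeea → aeeo → aeqe, then the target.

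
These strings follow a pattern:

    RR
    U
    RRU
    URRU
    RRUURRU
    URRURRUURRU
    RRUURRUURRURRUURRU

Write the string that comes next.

URRURRUURRURRUURRUURRURRUURRU

Each term (from the third on) is the two preceding terms concatenated in order: term 3 = RR·U = RRU.
So term 8 is URRURRUURRU·RRUURRUURRURRUURRU.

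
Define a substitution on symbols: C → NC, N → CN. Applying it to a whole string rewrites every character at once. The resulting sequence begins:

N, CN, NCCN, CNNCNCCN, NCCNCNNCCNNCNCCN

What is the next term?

Rewriting the 16 symbols of NCCNCNNCCNNCNCCN one by one yields CN NC NC CN NC CN CN NC NC CN CN NC CN NC NC CN; concatenated:

CNNCNCCNNCCNCNNCNCCNCNNCCNNCNCCN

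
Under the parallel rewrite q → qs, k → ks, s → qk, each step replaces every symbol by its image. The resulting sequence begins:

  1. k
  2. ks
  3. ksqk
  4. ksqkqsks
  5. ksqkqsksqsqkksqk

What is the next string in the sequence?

Applying the rule to each of the 16 symbols of ksqkqsksqsqkksqk gives the pieces ks qk qs ks qs qk ks qk qs qk qs ks ks qk qs ks, which concatenate to the answer.

ksqkqsksqsqkksqkqsqkqsksksqkqsks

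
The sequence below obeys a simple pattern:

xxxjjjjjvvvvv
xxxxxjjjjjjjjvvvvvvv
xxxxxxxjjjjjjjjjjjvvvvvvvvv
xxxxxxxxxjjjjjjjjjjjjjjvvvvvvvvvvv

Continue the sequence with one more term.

xxxxxxxxxxxjjjjjjjjjjjjjjjjjvvvvvvvvvvvvv

Term n consists of 2n-1 x's, followed by 3n-1 j's, followed by 2n+1 v's, where the shown terms are n = 2, 3, 4, 5.
For the next term, n = 6, so the run lengths are 11, 17, 13.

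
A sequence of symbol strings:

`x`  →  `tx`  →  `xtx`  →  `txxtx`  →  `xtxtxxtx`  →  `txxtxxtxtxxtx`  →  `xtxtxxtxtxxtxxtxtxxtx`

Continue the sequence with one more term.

txxtxxtxtxxtxxtxtxxtxtxxtxxtxtxxtx

Each term (from the third on) is the two preceding terms concatenated in order: term 3 = x·tx = xtx.
Continuing: txxtxxtxtxxtx · xtxtxxtxtxxtxxtxtxxtx gives term 8.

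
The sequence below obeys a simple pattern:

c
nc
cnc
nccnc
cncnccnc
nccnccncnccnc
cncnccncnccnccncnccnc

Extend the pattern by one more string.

nccnccncnccnccncnccncnccnccncnccnc

This is a Fibonacci-style word recurrence s(k) = s(k−2)·s(k−1): e.g. c·nc = cnc.
So term 8 is nccnccncnccnc·cncnccncnccnccncnccnc.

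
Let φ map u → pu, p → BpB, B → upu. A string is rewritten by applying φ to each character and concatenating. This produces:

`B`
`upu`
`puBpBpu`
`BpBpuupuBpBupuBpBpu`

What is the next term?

φ(BpBpuupuBpBupuBpBpu) expands symbol-by-symbol to upu BpB upu BpB pu pu BpB pu upu BpB upu pu BpB pu upu BpB upu BpB pu; joining the 19 pieces gives the next term.

upuBpBupuBpBpupuBpBpuupuBpBupupuBpBpuupuBpBupuBpBpu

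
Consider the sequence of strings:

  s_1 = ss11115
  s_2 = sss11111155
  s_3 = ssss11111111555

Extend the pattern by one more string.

sssss11111111115555

Reading off run lengths: s runs 2, 3, 4; 1 runs 4, 6, 8; 5 runs 1, 2, 3 — each is linear in n, where the shown terms are n = 2, 3, 4.
Setting n = 5 gives 5, 10, 4 characters in each block.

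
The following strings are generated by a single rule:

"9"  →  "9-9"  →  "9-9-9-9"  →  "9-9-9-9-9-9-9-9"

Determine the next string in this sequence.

Each string is two copies of the previous one joined by '-'.
Doubling 9-9-9-9-9-9-9-9 with '-' between the halves:

9-9-9-9-9-9-9-9-9-9-9-9-9-9-9-9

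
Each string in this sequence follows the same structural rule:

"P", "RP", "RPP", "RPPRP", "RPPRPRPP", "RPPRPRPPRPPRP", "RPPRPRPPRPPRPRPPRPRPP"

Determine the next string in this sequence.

This is a Fibonacci-style word recurrence s(k) = s(k−1)·s(k−2): e.g. RP·P = RPP.
The next term joins RPPRPRPPRPPRPRPPRPRPP and RPPRPRPPRPPRP.

RPPRPRPPRPPRPRPPRPRPPRPPRPRPPRPPRP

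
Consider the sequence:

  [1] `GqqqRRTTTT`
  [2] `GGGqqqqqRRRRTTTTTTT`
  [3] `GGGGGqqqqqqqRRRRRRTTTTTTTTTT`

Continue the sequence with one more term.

GGGGGGGqqqqqqqqqRRRRRRRRTTTTTTTTTTTTT

Term n consists of 2n-1 G's, followed by 2n+1 q's, followed by 2n R's, followed by 3n+1 T's (n = 1, 2, …).
Setting n = 4 gives 7, 9, 8, 13 characters in each block.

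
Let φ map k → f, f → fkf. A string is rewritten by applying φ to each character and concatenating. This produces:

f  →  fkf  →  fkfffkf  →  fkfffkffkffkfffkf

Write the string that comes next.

Rewriting the 17 symbols of fkfffkffkffkfffkf one by one yields fkf f fkf fkf fkf f fkf fkf f fkf fkf f fkf fkf fkf f fkf; concatenated:

fkfffkffkffkfffkffkfffkffkfffkffkffkfffkf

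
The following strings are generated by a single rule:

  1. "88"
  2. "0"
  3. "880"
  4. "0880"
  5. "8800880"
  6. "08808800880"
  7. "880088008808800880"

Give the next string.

From term 3 onward, concatenate the second-to-last term with the last: 88·0 = 880, 0·880 = 0880, …
The next term joins 08808800880 and 880088008808800880.

08808800880880088008808800880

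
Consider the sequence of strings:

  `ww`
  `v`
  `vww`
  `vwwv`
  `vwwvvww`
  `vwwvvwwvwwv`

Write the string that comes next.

vwwvvwwvwwvvwwvvww

Each term (from the third on) is the previous term followed by the one before it: term 3 = v·ww = vww.
So term 7 is vwwvvwwvwwv·vwwvvww.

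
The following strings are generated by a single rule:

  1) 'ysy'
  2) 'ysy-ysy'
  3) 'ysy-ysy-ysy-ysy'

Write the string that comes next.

s(k+1) = s(k)·-·s(k) — each term doubles the last with '-' between the halves.
One more doubling of ysy-ysy-ysy-ysy gives the answer.

ysy-ysy-ysy-ysy-ysy-ysy-ysy-ysy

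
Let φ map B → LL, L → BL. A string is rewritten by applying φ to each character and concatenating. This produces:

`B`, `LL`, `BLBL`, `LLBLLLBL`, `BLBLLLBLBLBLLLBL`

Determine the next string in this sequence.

φ(BLBLLLBLBLBLLLBL) expands symbol-by-symbol to LL BL LL BL BL BL LL BL LL BL LL BL BL BL LL BL; joining the 16 pieces gives the next term.

LLBLLLBLBLBLLLBLLLBLLLBLBLBLLLBL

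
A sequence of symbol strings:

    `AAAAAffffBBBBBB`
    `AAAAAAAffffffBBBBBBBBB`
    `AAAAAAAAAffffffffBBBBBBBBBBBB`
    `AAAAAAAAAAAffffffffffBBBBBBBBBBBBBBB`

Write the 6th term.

AAAAAAAAAAAAAAAffffffffffffffBBBBBBBBBBBBBBBBBBBBB

The n-th term is 2n+1 A's then 2n f's then 3n B's, where the shown terms are n = 2, 3, 4, 5.
For term 6, n = 7, so the run lengths are 15, 14, 21.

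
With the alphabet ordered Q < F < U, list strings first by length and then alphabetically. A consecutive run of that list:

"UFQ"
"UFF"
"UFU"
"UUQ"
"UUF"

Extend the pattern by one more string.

UUU

The successor of UUF increments the rightmost position that isn't already U and resets every position after it to Q.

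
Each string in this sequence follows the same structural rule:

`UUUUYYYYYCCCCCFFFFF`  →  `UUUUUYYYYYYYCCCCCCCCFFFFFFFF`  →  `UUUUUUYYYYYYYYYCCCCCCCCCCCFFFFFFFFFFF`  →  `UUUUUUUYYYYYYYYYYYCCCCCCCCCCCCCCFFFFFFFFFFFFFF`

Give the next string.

UUUUUUUUYYYYYYYYYYYYYCCCCCCCCCCCCCCCCCFFFFFFFFFFFFFFFFF

Each string has the form U^{n+2} Y^{2n+1} C^{3n-1} F^{3n-1}, where the shown terms are n = 2, 3, 4, 5.
For the next term, n = 6, so the run lengths are 8, 13, 17, 17.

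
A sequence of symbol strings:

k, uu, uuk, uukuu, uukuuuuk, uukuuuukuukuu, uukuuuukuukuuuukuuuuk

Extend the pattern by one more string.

This is a Fibonacci-style word recurrence s(k) = s(k−1)·s(k−2): e.g. uu·k = uuk.
So term 8 is uukuuuukuukuuuukuuuuk·uukuuuukuukuu.

uukuuuukuukuuuukuuuukuukuuuukuukuu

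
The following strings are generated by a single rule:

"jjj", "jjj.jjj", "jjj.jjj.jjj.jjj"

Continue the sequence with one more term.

Every step duplicates the string with '.' between the halves.
One more doubling of jjj.jjj.jjj.jjj gives the answer.

jjj.jjj.jjj.jjj.jjj.jjj.jjj.jjj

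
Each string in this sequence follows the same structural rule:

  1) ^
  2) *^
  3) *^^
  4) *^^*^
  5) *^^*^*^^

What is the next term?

*^^*^*^^*^^*^

This is a Fibonacci-style word recurrence s(k) = s(k−1)·s(k−2): e.g. *^·^ = *^^.
The next term joins *^^*^*^^ and *^^*^.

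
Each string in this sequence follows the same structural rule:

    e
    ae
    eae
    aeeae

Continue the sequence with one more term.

eaeaeeae

From term 3 onward, concatenate the second-to-last term with the last: e·ae = eae, ae·eae = aeeae, …
So term 5 is eae·aeeae.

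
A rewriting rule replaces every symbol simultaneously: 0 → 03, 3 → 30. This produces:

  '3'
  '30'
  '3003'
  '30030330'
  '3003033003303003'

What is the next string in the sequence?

Rewriting the 16 symbols of 3003033003303003 one by one yields 30 03 03 30 03 30 30 03 03 30 30 03 30 03 03 30; concatenated:

30030330033030030330300330030330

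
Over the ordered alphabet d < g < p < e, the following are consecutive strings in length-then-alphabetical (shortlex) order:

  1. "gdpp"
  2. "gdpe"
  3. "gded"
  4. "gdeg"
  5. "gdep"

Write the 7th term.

ggdd

Stepping forward 2 times from gdep: gdep → gdee, then the target.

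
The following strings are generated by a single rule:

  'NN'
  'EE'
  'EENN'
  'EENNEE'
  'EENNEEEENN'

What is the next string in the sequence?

EENNEEEENNEENNEE

From term 3 onward, concatenate the last term with the second-to-last: EE·NN = EENN, EENN·EE = EENNEE, …
The next term joins EENNEEEENN and EENNEE.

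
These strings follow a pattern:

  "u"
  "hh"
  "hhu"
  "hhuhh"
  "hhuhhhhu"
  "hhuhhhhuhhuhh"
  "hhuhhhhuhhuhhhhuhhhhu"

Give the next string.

Each term (from the third on) is the previous term followed by the one before it: term 3 = hh·u = hhu.
So term 8 is hhuhhhhuhhuhhhhuhhhhu·hhuhhhhuhhuhh.

hhuhhhhuhhuhhhhuhhhhuhhuhhhhuhhuhh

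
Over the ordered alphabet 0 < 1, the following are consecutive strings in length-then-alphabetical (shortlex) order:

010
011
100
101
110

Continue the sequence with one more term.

111

Find the rightmost character of 110 below 1, bump it to the next letter, and reset everything to its right to 0.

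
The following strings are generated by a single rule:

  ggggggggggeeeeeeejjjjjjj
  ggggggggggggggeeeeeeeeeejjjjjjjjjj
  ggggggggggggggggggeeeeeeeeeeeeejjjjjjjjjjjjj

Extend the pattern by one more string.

Reading off run lengths: g runs 10, 14, 18; e runs 7, 10, 13; j runs 7, 10, 13 — each is linear in n, where the shown terms are n = 2, 3, 4.
Setting n = 5 gives 22, 16, 16 characters in each block.

ggggggggggggggggggggggeeeeeeeeeeeeeeeejjjjjjjjjjjjjjjj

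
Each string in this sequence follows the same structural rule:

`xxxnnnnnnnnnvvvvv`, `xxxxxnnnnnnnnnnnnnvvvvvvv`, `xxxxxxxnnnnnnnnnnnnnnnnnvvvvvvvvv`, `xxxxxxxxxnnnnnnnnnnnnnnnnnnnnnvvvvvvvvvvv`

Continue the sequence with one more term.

Term n consists of 2n-1 x's, followed by 4n+1 n's, followed by 2n+1 v's, where the shown terms are n = 2, 3, 4, 5.
At n = 6 the blocks have lengths 11, 25, 13.

xxxxxxxxxxxnnnnnnnnnnnnnnnnnnnnnnnnnvvvvvvvvvvvvv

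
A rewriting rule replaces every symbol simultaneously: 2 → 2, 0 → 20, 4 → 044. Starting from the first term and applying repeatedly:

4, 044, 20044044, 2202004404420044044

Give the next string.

φ(2202004404420044044) expands symbol-by-symbol to 2 2 20 2 20 20 044 044 20 044 044 2 20 20 044 044 20 044 044; joining the 19 pieces gives the next term.

222022020044044200440442202004404420044044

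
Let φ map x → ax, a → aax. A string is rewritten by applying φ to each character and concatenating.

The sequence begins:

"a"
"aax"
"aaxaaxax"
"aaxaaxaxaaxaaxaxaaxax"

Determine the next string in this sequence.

Rewriting the 21 symbols of aaxaaxaxaaxaaxaxaaxax one by one yields aax aax ax aax aax ax aax ax aax aax ax aax aax ax aax ax aax aax ax aax ax; concatenated:

aaxaaxaxaaxaaxaxaaxaxaaxaaxaxaaxaaxaxaaxaxaaxaaxaxaaxax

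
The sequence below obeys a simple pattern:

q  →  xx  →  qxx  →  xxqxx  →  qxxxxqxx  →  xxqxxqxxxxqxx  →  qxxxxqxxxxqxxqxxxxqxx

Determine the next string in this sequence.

xxqxxqxxxxqxxqxxxxqxxxxqxxqxxxxqxx

From term 3 onward, concatenate the second-to-last term with the last: q·xx = qxx, xx·qxx = xxqxx, …
The next term joins xxqxxqxxxxqxx and qxxxxqxxxxqxxqxxxxqxx.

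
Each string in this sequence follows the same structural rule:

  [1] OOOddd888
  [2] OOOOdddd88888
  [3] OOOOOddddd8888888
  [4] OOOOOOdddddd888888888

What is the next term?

The n-th term is n+1 O's then n+1 d's then 2n-1 8's, where the shown terms are n = 2, 3, 4, 5.
Setting n = 6 gives 7, 7, 11 characters in each block.

OOOOOOOddddddd88888888888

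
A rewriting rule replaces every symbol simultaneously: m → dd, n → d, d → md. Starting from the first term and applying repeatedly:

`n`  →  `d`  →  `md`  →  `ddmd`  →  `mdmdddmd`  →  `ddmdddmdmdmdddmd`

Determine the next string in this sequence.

Replace each of the 16 characters of ddmdddmdmdmdddmd in place — md md dd md md md dd md dd md dd md md md dd md — and concatenate.

mdmdddmdmdmdddmdddmdddmdmdmdddmd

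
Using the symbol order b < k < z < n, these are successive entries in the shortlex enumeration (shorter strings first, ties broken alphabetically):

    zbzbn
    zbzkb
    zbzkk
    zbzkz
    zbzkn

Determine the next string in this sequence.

The successor of zbzkn increments the rightmost position that isn't already n and resets every position after it to b.

zbzzb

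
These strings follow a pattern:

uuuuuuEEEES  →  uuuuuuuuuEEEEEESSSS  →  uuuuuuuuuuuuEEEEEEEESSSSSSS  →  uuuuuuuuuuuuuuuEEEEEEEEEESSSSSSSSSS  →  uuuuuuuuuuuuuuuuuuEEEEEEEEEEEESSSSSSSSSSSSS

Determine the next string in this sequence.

Each string has the form u^{3n+3} E^{2n+2} S^{3n-2} (n = 1, 2, …).
Setting n = 6 gives 21, 14, 16 characters in each block.

uuuuuuuuuuuuuuuuuuuuuEEEEEEEEEEEEEESSSSSSSSSSSSSSSS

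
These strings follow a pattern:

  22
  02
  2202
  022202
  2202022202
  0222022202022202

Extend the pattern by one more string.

22020222020222022202022202

From term 3 onward, concatenate the second-to-last term with the last: 22·02 = 2202, 02·2202 = 022202, …
The next term joins 2202022202 and 0222022202022202.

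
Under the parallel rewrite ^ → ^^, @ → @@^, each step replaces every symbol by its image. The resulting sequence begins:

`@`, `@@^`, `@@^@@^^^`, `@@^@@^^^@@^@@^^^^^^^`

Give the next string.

@@^@@^^^@@^@@^^^^^^^@@^@@^^^@@^@@^^^^^^^^^^^^^^^

Replace each of the 20 characters of @@^@@^^^@@^@@^^^^^^^ in place — @@^ @@^ ^^ @@^ @@^ ^^ ^^ ^^ @@^ @@^ ^^ @@^ @@^ ^^ ^^ ^^ ^^ ^^ ^^ ^^ — and concatenate.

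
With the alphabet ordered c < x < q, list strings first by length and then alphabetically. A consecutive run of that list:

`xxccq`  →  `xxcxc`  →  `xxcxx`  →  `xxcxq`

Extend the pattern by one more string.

xxcqc

The successor of xxcxq increments the rightmost position that isn't already q and resets every position after it to c.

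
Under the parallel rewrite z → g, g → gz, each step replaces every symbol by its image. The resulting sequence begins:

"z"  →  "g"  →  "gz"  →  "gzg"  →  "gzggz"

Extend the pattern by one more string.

gzggzgzg

Rewriting each symbol of gzggz: g→gz, z→g, g→gz, g→gz, z→g, which concatenates to gz g gz gz g.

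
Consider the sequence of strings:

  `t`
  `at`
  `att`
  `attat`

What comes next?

From term 3 onward, concatenate the last term with the second-to-last: at·t = att, att·at = attat, …
The next term joins attat and att.

attatatt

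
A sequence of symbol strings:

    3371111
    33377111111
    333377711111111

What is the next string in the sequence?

3333377771111111111

Reading off run lengths: 3 runs 2, 3, 4; 7 runs 1, 2, 3; 1 runs 4, 6, 8 — each is linear in n, where the shown terms are n = 2, 3, 4.
For the next term, n = 5, so the run lengths are 5, 4, 10.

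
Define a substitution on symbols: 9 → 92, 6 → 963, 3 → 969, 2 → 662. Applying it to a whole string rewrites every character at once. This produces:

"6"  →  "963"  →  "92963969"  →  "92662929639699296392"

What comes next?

Rewriting the 20 symbols of 92662929639699296392 one by one yields 92 662 963 963 662 92 662 92 963 969 92 963 92 92 662 92 963 969 92 662; concatenated:

9266296396366292662929639699296392926629296396992662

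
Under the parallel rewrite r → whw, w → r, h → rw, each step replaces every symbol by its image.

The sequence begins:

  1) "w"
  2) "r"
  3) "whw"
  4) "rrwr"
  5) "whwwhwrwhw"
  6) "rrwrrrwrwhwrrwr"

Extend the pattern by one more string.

Applying the rule to each of the 15 symbols of rrwrrrwrwhwrrwr gives the pieces whw whw r whw whw whw r whw r rw r whw whw r whw, which concatenate to the answer.

whwwhwrwhwwhwwhwrwhwrrwrwhwwhwrwhw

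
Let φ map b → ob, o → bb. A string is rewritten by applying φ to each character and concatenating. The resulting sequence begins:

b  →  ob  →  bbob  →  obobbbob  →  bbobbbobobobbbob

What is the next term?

Applying the rule to each of the 16 symbols of bbobbbobobobbbob gives the pieces ob ob bb ob ob ob bb ob bb ob bb ob ob ob bb ob, which concatenate to the answer.

obobbbobobobbbobbbobbbobobobbbob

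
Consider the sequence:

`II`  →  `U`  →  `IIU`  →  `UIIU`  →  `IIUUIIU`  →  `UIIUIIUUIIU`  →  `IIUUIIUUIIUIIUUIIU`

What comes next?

UIIUIIUUIIUIIUUIIUUIIUIIUUIIU

This is a Fibonacci-style word recurrence s(k) = s(k−2)·s(k−1): e.g. II·U = IIU.
The next term joins UIIUIIUUIIU and IIUUIIUUIIUIIUUIIU.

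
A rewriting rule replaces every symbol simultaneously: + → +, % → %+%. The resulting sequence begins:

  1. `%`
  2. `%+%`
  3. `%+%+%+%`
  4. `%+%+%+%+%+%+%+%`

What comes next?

φ(%+%+%+%+%+%+%+%) expands symbol-by-symbol to %+% + %+% + %+% + %+% + %+% + %+% + %+% + %+%; joining the 15 pieces gives the next term.

%+%+%+%+%+%+%+%+%+%+%+%+%+%+%+%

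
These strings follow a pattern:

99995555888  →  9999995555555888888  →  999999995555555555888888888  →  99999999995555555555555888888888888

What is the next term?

9999999999995555555555555555888888888888888

Term n consists of 2n+2 9's, followed by 3n+1 5's, followed by 3n 8's (n = 1, 2, …).
At n = 5 the blocks have lengths 12, 16, 15.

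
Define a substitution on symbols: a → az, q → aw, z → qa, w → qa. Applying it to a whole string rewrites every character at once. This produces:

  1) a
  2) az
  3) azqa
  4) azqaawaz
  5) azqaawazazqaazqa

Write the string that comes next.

azqaawazazqaazqaazqaawazazqaawaz

Replace each of the 16 characters of azqaawazazqaazqa in place — az qa aw az az qa az qa az qa aw az az qa aw az — and concatenate.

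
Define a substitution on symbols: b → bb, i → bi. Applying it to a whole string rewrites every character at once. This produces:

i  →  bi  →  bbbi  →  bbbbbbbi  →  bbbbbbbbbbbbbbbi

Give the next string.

bbbbbbbbbbbbbbbbbbbbbbbbbbbbbbbi

φ(bbbbbbbbbbbbbbbi) expands symbol-by-symbol to bb bb bb bb bb bb bb bb bb bb bb bb bb bb bb bi; joining the 16 pieces gives the next term.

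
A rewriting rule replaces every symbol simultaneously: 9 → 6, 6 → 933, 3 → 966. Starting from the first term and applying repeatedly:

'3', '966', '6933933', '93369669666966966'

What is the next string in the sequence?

Replace each of the 17 characters of 93369669666966966 in place — 6 966 966 933 6 933 933 6 933 933 933 6 933 933 6 933 933 — and concatenate.

69669669336933933693393393369339336933933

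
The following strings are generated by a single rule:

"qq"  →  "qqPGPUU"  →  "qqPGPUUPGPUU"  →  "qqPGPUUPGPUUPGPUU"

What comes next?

Each term is the previous one with PGPUU appended.
So the next term is qqPGPUUPGPUUPGPUU·PGPUU.

qqPGPUUPGPUUPGPUUPGPUU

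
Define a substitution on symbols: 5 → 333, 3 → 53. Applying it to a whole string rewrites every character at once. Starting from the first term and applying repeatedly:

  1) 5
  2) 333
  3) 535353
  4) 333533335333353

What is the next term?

Rewriting the 15 symbols of 333533335333353 one by one yields 53 53 53 333 53 53 53 53 333 53 53 53 53 333 53; concatenated:

535353333535353533335353535333353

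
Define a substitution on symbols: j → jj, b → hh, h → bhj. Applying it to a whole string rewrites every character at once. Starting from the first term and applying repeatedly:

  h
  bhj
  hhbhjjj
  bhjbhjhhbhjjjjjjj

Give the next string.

Rewriting the 17 symbols of bhjbhjhhbhjjjjjjj one by one yields hh bhj jj hh bhj jj bhj bhj hh bhj jj jj jj jj jj jj jj; concatenated:

hhbhjjjhhbhjjjbhjbhjhhbhjjjjjjjjjjjjjjj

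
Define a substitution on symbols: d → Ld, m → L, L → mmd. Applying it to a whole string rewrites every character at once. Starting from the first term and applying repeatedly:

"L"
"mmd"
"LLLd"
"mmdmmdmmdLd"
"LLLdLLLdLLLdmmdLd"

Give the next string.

mmdmmdmmdLdmmdmmdmmdLdmmdmmdmmdLdLLLdmmdLd

Applying the rule to each of the 17 symbols of LLLdLLLdLLLdmmdLd gives the pieces mmd mmd mmd Ld mmd mmd mmd Ld mmd mmd mmd Ld L L Ld mmd Ld, which concatenate to the answer.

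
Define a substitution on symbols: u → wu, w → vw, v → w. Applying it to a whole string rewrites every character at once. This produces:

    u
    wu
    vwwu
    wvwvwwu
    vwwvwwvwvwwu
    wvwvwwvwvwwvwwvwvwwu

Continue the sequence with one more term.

Replace each of the 20 characters of wvwvwwvwvwwvwwvwvwwu in place — vw w vw w vw vw w vw w vw vw w vw vw w vw w vw vw wu — and concatenate.

vwwvwwvwvwwvwwvwvwwvwvwwvwwvwvwwu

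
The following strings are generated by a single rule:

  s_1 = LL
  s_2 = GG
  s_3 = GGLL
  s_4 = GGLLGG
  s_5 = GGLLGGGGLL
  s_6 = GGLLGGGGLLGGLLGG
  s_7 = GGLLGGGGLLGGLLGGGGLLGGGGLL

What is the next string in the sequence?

This is a Fibonacci-style word recurrence s(k) = s(k−1)·s(k−2): e.g. GG·LL = GGLL.
Continuing: GGLLGGGGLLGGLLGGGGLLGGGGLL · GGLLGGGGLLGGLLGG gives term 8.

GGLLGGGGLLGGLLGGGGLLGGGGLLGGLLGGGGLLGGLLGG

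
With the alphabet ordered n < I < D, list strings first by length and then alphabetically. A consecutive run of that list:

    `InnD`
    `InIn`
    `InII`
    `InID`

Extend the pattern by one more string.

InDn

Find the rightmost character of InID below D, bump it to the next letter, and reset everything to its right to n.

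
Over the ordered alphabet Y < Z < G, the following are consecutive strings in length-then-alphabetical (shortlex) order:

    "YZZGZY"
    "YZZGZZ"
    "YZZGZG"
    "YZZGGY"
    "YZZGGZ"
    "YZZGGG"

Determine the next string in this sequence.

YZGYYY

Find the rightmost character of YZZGGG below G, bump it to the next letter, and reset everything to its right to Y.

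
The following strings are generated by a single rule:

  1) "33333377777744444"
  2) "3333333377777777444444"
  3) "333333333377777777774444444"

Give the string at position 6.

Reading off run lengths: 3 runs 6, 8, 10; 7 runs 6, 8, 10; 4 runs 5, 6, 7 — each is linear in n, where the shown terms are n = 3, 4, 5.
Setting n = 8 gives 16, 16, 10 characters in each block.

333333333333333377777777777777774444444444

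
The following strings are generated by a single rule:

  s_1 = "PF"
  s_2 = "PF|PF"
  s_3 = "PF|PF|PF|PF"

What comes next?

s(k+1) = s(k)·|·s(k) — each term doubles the last with '|' between the halves.
Doubling PF|PF|PF|PF with '|' between the halves:

PF|PF|PF|PF|PF|PF|PF|PF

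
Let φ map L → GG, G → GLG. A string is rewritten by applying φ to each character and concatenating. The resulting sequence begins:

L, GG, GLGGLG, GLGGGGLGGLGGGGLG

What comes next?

φ(GLGGGGLGGLGGGGLG) expands symbol-by-symbol to GLG GG GLG GLG GLG GLG GG GLG GLG GG GLG GLG GLG GLG GG GLG; joining the 16 pieces gives the next term.

GLGGGGLGGLGGLGGLGGGGLGGLGGGGLGGLGGLGGLGGGGLG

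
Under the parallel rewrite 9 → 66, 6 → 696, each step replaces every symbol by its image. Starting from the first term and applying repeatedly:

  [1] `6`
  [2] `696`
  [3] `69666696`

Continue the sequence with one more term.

6966669669669669666696

Rewriting each symbol of 69666696: 6→696, 9→66, 6→696, 6→696, 6→696, 6→696, 9→66, 6→696, which concatenates to 696 66 696 696 696 696 66 696.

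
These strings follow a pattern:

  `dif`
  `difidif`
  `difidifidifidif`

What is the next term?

Each string is two copies of the previous one joined by 'i'.
One more doubling of difidifidifidif gives the answer.

difidifidifidifidifidifidifidif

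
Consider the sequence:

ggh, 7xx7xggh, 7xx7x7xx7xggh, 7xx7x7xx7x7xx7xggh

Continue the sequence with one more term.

The strings grow by a fixed prefix 7xx7x each time.
One more step from 7xx7x7xx7x7xx7xggh gives the answer.

7xx7x7xx7x7xx7x7xx7xggh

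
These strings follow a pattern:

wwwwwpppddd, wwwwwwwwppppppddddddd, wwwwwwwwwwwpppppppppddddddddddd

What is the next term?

Term n consists of 3n+2 w's, followed by 3n p's, followed by 4n-1 d's (n = 1, 2, …).
Setting n = 4 gives 14, 12, 15 characters in each block.

wwwwwwwwwwwwwwppppppppppppddddddddddddddd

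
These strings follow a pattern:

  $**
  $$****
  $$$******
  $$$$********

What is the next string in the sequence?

$$$$$**********

Each string has the form $^{n} *^{2n} (n = 1, 2, …).
Setting n = 5 gives 5, 10 characters in each block.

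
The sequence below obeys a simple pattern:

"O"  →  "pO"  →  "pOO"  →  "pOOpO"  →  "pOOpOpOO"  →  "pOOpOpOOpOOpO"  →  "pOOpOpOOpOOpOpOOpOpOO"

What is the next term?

pOOpOpOOpOOpOpOOpOpOOpOOpOpOOpOOpO

Each term (from the third on) is the previous term followed by the one before it: term 3 = pO·O = pOO.
The next term joins pOOpOpOOpOOpOpOOpOpOO and pOOpOpOOpOOpO.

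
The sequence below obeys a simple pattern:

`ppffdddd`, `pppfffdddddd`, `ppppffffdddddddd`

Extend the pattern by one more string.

Reading off run lengths: p runs 2, 3, 4; f runs 2, 3, 4; d runs 4, 6, 8 — each is linear in n, where the shown terms are n = 2, 3, 4.
For the next term, n = 5, so the run lengths are 5, 5, 10.

pppppfffffdddddddddd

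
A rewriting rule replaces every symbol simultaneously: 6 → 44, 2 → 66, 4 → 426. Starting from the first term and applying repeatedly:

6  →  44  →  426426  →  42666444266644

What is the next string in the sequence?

Applying the rule to each of the 14 symbols of 42666444266644 gives the pieces 426 66 44 44 44 426 426 426 66 44 44 44 426 426, which concatenate to the answer.

4266644444442642642666444444426426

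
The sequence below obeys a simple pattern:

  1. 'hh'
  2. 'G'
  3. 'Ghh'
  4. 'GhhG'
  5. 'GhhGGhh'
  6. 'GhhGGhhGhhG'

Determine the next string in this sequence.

GhhGGhhGhhGGhhGGhh

From term 3 onward, concatenate the last term with the second-to-last: G·hh = Ghh, Ghh·G = GhhG, …
The next term joins GhhGGhhGhhG and GhhGGhh.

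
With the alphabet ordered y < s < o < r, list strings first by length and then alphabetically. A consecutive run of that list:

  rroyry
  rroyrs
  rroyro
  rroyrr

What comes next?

rrosyy

The successor of rroyrr increments the rightmost position that isn't already r and resets every position after it to y.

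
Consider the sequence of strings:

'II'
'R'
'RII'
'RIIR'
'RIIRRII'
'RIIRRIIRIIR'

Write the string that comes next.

From term 3 onward, concatenate the last term with the second-to-last: R·II = RII, RII·R = RIIR, …
The next term joins RIIRRIIRIIR and RIIRRII.

RIIRRIIRIIRRIIRRII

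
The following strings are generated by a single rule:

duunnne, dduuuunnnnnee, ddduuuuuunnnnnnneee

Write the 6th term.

Reading off run lengths: d runs 1, 2, 3; u runs 2, 4, 6; n runs 3, 5, 7; e runs 1, 2, 3 — each is linear in n (n = 1, 2, …).
At n = 6 the blocks have lengths 6, 12, 13, 6.

dddddduuuuuuuuuuuunnnnnnnnnnnnneeeeee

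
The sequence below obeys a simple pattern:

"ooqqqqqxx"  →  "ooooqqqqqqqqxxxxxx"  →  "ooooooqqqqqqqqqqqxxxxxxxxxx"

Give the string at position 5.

ooooooooooqqqqqqqqqqqqqqqqqxxxxxxxxxxxxxxxxxx

The n-th term is 2n o's then 3n+2 q's then 4n-2 x's (n = 1, 2, …).
For term 5, n = 5, so the run lengths are 10, 17, 18.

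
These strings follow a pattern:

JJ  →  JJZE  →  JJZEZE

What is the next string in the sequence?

The strings grow by a fixed suffix ZE each time.
So the next term is JJZEZE·ZE.

JJZEZEZE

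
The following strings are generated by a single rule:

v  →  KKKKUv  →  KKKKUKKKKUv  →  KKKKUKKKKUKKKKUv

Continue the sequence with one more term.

Each term is the previous one with KKKKU prepended.
So the next term is KKKKU·KKKKUKKKKUKKKKUv.

KKKKUKKKKUKKKKUKKKKUv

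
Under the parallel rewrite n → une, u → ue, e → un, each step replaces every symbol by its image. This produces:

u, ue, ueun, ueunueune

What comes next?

ueunueuneueunueuneun

Apply φ to ueunueune symbol by symbol: u→ue, e→un, u→ue, n→une, u→ue, e→un, u→ue, n→une, e→un; joined: ue un ue une ue un ue une un.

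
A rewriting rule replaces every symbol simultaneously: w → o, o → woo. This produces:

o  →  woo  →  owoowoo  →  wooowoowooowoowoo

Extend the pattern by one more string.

owoowoowooowoowooowoowoowooowoowooowoowoo

Applying the rule to each of the 17 symbols of wooowoowooowoowoo gives the pieces o woo woo woo o woo woo o woo woo woo o woo woo o woo woo, which concatenate to the answer.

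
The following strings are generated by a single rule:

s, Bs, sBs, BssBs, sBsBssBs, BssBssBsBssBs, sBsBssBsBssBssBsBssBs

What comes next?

Each term (from the third on) is the two preceding terms concatenated in order: term 3 = s·Bs = sBs.
So term 8 is BssBssBsBssBs·sBsBssBsBssBssBsBssBs.

BssBssBsBssBssBsBssBsBssBssBsBssBs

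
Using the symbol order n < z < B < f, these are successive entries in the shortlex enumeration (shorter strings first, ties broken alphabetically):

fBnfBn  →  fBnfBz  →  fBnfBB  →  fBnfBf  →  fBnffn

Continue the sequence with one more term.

Treat fBnffn as a base-4 numeral over the given alphabet and add one, carrying through any trailing f's.

fBnffz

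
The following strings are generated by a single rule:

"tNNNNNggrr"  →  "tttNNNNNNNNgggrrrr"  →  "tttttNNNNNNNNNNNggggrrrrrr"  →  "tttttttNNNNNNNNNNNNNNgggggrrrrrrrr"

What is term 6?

The n-th term is 2n-1 t's then 3n+2 N's then n+1 g's then 2n r's (n = 1, 2, …).
For term 6, n = 6, so the run lengths are 11, 20, 7, 12.

tttttttttttNNNNNNNNNNNNNNNNNNNNgggggggrrrrrrrrrrrr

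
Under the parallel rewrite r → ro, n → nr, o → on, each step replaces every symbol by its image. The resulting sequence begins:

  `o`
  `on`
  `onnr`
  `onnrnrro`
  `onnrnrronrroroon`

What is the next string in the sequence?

Applying the rule to each of the 16 symbols of onnrnrronrroroon gives the pieces on nr nr ro nr ro ro on nr ro ro on ro on on nr, which concatenate to the answer.

onnrnrronrroroonnrroroonroononnr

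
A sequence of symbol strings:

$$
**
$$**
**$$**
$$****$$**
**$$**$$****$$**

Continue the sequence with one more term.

$$****$$****$$**$$****$$**

From term 3 onward, concatenate the second-to-last term with the last: $$·** = $$**, **·$$** = **$$**, …
The next term joins $$****$$** and **$$**$$****$$**.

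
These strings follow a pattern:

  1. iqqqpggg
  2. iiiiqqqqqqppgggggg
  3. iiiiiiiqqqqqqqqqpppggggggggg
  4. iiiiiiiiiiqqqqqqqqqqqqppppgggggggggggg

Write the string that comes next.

iiiiiiiiiiiiiqqqqqqqqqqqqqqqpppppggggggggggggggg

Each string has the form i^{3n-2} q^{3n} p^{n} g^{3n} (n = 1, 2, …).
At n = 5 the blocks have lengths 13, 15, 5, 15.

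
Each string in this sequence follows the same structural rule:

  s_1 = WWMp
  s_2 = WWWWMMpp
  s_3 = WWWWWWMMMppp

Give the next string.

Each string has the form W^{2n} M^{n} p^{n} (n = 1, 2, …).
For the next term, n = 4, so the run lengths are 8, 4, 4.

WWWWWWWWMMMMpppp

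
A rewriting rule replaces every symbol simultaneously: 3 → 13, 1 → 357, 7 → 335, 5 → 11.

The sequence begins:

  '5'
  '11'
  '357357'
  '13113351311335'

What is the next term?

3571335735713131135713357357131311

Replace each of the 14 characters of 13113351311335 in place — 357 13 357 357 13 13 11 357 13 357 357 13 13 11 — and concatenate.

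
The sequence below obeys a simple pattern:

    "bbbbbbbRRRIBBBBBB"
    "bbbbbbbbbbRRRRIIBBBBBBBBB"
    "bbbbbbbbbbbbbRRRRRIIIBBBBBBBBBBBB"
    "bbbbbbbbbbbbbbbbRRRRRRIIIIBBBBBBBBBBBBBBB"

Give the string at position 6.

bbbbbbbbbbbbbbbbbbbbbbRRRRRRRRIIIIIIBBBBBBBBBBBBBBBBBBBBB

The n-th term is 3n+1 b's then n+1 R's then n-1 I's then 3n B's, where the shown terms are n = 2, 3, 4, 5.
At n = 7 the blocks have lengths 22, 8, 6, 21.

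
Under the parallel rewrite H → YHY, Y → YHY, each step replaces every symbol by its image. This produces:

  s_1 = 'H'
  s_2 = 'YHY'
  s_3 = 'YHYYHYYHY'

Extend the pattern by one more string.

Expanding YHYYHYYHY: Y→YHY, H→YHY, Y→YHY, Y→YHY, H→YHY, Y→YHY, Y→YHY, H→YHY, Y→YHY. Concatenated: YHY YHY YHY YHY YHY YHY YHY YHY YHY.

YHYYHYYHYYHYYHYYHYYHYYHYYHY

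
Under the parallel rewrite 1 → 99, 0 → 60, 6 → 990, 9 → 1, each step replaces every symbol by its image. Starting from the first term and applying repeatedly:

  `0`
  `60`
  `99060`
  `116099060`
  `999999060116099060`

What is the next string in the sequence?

Rewriting the 18 symbols of 999999060116099060 one by one yields 1 1 1 1 1 1 60 990 60 99 99 990 60 1 1 60 990 60; concatenated:

1111116099060999999060116099060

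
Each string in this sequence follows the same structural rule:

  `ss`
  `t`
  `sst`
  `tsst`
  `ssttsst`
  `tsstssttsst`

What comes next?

This is a Fibonacci-style word recurrence s(k) = s(k−2)·s(k−1): e.g. ss·t = sst.
Continuing: ssttsst · tsstssttsst gives term 7.

ssttssttsstssttsst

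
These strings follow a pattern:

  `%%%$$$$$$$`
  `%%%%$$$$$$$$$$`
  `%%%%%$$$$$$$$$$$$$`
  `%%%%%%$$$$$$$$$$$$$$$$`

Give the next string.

The n-th term is n+1 %'s then 3n+1 $'s, where the shown terms are n = 2, 3, 4, 5.
For the next term, n = 6, so the run lengths are 7, 19.

%%%%%%%$$$$$$$$$$$$$$$$$$$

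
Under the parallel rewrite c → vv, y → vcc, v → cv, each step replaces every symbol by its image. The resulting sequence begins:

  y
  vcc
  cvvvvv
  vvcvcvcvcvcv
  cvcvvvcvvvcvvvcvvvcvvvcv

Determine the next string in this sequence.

vvcvvvcvcvcvvvcvcvcvvvcvcvcvvvcvcvcvvvcvcvcvvvcv

φ(cvcvvvcvvvcvvvcvvvcvvvcv) expands symbol-by-symbol to vv cv vv cv cv cv vv cv cv cv vv cv cv cv vv cv cv cv vv cv cv cv vv cv; joining the 24 pieces gives the next term.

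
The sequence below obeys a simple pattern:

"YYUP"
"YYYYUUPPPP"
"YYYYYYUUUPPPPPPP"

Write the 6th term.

Term n consists of 2n Y's, followed by n U's, followed by 3n-2 P's (n = 1, 2, …).
Setting n = 6 gives 12, 6, 16 characters in each block.

YYYYYYYYYYYYUUUUUUPPPPPPPPPPPPPPPP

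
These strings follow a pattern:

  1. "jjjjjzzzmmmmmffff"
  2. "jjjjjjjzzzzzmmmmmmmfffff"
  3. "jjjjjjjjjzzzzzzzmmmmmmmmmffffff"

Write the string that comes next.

jjjjjjjjjjjzzzzzzzzzmmmmmmmmmmmfffffff

The n-th term is 2n+1 j's then 2n-1 z's then 2n+1 m's then n+2 f's, where the shown terms are n = 2, 3, 4.
At n = 5 the blocks have lengths 11, 9, 11, 7.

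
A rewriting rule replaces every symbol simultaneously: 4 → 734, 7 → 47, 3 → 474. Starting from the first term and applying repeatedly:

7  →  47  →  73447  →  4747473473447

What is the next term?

Rewriting the 13 symbols of 4747473473447 one by one yields 734 47 734 47 734 47 474 734 47 474 734 734 47; concatenated:

7344773447734474747344747473473447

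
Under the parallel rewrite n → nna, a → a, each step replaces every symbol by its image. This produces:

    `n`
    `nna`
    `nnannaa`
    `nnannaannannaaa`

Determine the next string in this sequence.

φ(nnannaannannaaa) expands symbol-by-symbol to nna nna a nna nna a a nna nna a nna nna a a a; joining the 15 pieces gives the next term.

nnannaannannaaannannaannannaaaa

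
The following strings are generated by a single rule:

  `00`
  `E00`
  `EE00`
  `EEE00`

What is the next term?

Every step adds E at the front: s(k+1) = E·s(k).
One more step from EEE00 gives the answer.

EEEE00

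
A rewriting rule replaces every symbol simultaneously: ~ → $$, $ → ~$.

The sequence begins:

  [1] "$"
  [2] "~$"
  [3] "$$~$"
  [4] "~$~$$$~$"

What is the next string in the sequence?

$$~$$$~$~$~$$$~$

Expanding ~$~$$$~$: ~→$$, $→~$, ~→$$, $→~$, $→~$, $→~$, ~→$$, $→~$. Concatenated: $$ ~$ $$ ~$ ~$ ~$ $$ ~$.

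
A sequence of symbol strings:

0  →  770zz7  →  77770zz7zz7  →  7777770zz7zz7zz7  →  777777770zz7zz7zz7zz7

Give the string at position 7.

7777777777770zz7zz7zz7zz7zz7zz7

Every step adds 77 to the front and zz7 to the end of the previous string.
From 777777770zz7zz7zz7zz7, 2 further steps: 777777770zz7zz7zz7zz7 → 77777777770zz7zz7zz7zz7zz7 → (answer).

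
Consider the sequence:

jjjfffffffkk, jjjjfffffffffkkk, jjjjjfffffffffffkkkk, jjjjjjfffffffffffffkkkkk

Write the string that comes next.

jjjjjjjfffffffffffffffkkkkkk

Each string has the form j^{n} f^{2n+1} k^{n-1}, where the shown terms are n = 3, 4, 5, 6.
Setting n = 7 gives 7, 15, 6 characters in each block.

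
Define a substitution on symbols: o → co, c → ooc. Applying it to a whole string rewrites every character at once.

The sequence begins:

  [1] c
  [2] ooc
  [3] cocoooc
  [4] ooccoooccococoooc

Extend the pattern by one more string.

Rewriting the 17 symbols of ooccoooccococoooc one by one yields co co ooc ooc co co co ooc ooc co ooc co ooc co co co ooc; concatenated:

cocooocooccococooocooccoooccoooccococoooc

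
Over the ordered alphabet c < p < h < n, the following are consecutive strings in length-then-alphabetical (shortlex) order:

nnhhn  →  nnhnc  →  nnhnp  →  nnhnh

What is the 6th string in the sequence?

Continuing the enumeration 2 steps past nnhnh: nnhnh → nnhnn → (answer).

nnncc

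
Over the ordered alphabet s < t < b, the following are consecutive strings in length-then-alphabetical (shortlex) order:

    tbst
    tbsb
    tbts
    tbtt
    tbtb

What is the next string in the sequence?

tbbs

The successor of tbtb increments the rightmost position that isn't already b and resets every position after it to s.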